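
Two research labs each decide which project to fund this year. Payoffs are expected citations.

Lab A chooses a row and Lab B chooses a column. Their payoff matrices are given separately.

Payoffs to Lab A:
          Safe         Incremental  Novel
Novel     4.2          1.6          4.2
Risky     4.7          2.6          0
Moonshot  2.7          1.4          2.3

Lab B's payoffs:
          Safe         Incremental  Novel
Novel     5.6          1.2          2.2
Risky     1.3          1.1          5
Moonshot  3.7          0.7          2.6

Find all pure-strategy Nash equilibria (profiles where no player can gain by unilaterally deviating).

(Novel, Safe): Lab A can switch to Risky (4.2 → 4.7). Not NE.
(Novel, Incremental): Lab A can switch to Risky (1.6 → 2.6). Not NE.
(Novel, Novel): Lab B can switch to Safe (2.2 → 5.6). Not NE.
(Risky, Safe): Lab B can switch to Novel (1.3 → 5). Not NE.
(Risky, Incremental): Lab B can switch to Safe (1.1 → 1.3). Not NE.
(Risky, Novel): Lab A can switch to Novel (0 → 4.2). Not NE.
(Moonshot, Safe): Lab A can switch to Novel (2.7 → 4.2). Not NE.
(Moonshot, Incremental): Lab A can switch to Novel (1.4 → 1.6). Not NE.
(Moonshot, Novel): Lab A can switch to Novel (2.3 → 4.2). Not NE.

This game has no pure Nash equilibrium.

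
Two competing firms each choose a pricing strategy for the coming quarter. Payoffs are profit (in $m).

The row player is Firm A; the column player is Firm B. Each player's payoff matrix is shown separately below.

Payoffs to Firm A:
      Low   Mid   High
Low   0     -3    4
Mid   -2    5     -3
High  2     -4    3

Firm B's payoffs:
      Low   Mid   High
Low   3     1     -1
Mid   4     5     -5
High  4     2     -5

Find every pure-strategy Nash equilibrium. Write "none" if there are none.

For each strategy profile, look for a profitable unilateral deviation.
(Low, Low): Firm A can switch to High (0 → 2). Not NE.
(Low, Mid): Firm A can switch to Mid (-3 → 5). Not NE.
(Low, High): Firm B can switch to Low (-1 → 3). Not NE.
(Mid, Low): Firm A can switch to Low (-2 → 0). Not NE.
(Mid, Mid): Firm A gets 5, best alternative -3; Firm B gets 5, best alternative 4. No profitable deviation — NE.
(Mid, High): Firm A can switch to Low (-3 → 4). Not NE.
(High, Low): Firm A gets 2, best alternative 0; Firm B gets 4, best alternative 2. No profitable deviation — NE.
(High, Mid): Firm A can switch to Low (-4 → -3). Not NE.
(The remaining 1 profile has a profitable deviation by the same check.)

Pure-strategy Nash equilibria: (Mid, Mid), (High, Low)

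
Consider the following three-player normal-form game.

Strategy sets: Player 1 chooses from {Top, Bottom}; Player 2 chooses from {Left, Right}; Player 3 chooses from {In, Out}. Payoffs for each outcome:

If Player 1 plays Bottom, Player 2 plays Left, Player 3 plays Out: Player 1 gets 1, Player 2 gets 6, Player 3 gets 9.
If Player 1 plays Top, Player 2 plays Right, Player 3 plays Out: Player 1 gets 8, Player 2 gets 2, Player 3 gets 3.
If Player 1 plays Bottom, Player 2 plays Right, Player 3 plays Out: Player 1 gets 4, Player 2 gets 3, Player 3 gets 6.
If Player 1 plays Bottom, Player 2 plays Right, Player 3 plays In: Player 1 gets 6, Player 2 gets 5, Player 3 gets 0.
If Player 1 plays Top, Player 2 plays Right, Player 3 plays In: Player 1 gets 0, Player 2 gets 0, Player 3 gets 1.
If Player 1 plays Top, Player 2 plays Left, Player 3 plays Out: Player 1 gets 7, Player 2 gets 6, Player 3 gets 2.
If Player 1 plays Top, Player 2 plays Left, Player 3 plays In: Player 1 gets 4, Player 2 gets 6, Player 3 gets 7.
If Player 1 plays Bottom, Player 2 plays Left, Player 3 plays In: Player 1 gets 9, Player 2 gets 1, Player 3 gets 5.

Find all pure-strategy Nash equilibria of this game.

This game has no pure Nash equilibrium.

Check each profile: it is a Nash equilibrium iff no player can strictly gain by switching unilaterally.
(Top, Left, In): Player 1 can switch to Bottom (4 → 9). Not NE.
(Top, Left, Out): Player 3 can switch to In (2 → 7). Not NE.
(Top, Right, In): Player 1 can switch to Bottom (0 → 6). Not NE.
(Top, Right, Out): Player 2 can switch to Left (2 → 6). Not NE.
(Bottom, Left, In): Player 2 can switch to Right (1 → 5). Not NE.
(Bottom, Left, Out): Player 1 can switch to Top (1 → 7). Not NE.
(Bottom, Right, In): Player 3 can switch to Out (0 → 6). Not NE.
(Bottom, Right, Out): Player 1 can switch to Top (4 → 8). Not NE.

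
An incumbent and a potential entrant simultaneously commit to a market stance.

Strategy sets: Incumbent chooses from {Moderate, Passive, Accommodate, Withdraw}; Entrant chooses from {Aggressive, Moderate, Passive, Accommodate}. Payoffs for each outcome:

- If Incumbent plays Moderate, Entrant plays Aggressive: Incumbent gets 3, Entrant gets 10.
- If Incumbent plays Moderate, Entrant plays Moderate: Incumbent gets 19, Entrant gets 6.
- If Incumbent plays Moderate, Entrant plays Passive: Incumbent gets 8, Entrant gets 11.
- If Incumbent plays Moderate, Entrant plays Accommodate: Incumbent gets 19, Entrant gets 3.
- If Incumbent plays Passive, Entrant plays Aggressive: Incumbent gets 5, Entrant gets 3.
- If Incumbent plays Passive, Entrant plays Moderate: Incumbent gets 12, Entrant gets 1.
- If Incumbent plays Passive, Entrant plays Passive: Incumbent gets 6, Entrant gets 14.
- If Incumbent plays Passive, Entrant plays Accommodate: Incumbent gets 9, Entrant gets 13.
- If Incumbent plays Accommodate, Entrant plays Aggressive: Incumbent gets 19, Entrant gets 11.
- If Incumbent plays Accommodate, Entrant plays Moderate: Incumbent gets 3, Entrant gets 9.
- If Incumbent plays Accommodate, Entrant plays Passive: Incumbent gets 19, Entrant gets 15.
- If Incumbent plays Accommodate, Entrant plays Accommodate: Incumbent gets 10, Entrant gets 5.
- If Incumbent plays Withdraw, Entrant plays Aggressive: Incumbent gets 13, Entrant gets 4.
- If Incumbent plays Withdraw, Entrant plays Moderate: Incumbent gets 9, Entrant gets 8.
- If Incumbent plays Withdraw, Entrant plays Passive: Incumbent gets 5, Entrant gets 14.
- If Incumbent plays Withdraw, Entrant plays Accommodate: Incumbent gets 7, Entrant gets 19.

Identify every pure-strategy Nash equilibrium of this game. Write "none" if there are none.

(Accommodate, Passive)

Incumbent against Aggressive: payoffs 3, 5, 19, 13 → best response Accommodate.
Incumbent against Moderate: payoffs 19, 12, 3, 9 → best response Moderate.
Incumbent against Passive: payoffs 8, 6, 19, 5 → best response Accommodate.
Incumbent against Accommodate: payoffs 19, 9, 10, 7 → best response Moderate.
Entrant against Moderate: payoffs 10, 6, 11, 3 → best response Passive.
Entrant against Passive: payoffs 3, 1, 14, 13 → best response Passive.
Entrant against Accommodate: payoffs 11, 9, 15, 5 → best response Passive.
Entrant against Withdraw: payoffs 4, 8, 14, 19 → best response Accommodate.
Mutual best responses: (Accommodate, Passive).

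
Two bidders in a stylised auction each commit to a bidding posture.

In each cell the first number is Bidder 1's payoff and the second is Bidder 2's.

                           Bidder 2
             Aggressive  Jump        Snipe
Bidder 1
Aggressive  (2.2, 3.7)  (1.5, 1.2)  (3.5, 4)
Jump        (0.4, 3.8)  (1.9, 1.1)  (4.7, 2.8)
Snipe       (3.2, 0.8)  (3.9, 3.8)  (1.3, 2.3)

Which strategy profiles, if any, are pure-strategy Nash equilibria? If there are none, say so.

Pure NE: (Snipe, Jump)

(Aggressive, Aggressive): Bidder 1 can switch to Snipe (2.2 → 3.2). Not NE.
(Aggressive, Jump): Bidder 1 can switch to Jump (1.5 → 1.9). Not NE.
(Aggressive, Snipe): Bidder 1 can switch to Jump (3.5 → 4.7). Not NE.
(Jump, Aggressive): Bidder 1 can switch to Aggressive (0.4 → 2.2). Not NE.
(Jump, Jump): Bidder 1 can switch to Snipe (1.9 → 3.9). Not NE.
(Jump, Snipe): Bidder 2 can switch to Aggressive (2.8 → 3.8). Not NE.
(Snipe, Aggressive): Bidder 2 can switch to Jump (0.8 → 3.8). Not NE.
(Snipe, Jump): Bidder 1 gets 3.9, best alternative 1.9; Bidder 2 gets 3.8, best alternative 2.3. No profitable deviation — NE.
(Snipe, Snipe): Bidder 1 can switch to Aggressive (1.3 → 3.5). Not NE.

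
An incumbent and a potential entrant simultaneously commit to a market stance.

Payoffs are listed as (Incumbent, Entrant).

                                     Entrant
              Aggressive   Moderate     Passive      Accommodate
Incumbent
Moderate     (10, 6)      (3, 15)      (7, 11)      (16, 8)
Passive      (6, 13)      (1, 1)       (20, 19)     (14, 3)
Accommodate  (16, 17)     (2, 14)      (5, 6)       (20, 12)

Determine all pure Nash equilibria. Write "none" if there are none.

Incumbent against Aggressive: payoffs 10, 6, 16 → best response Accommodate.
Incumbent against Moderate: payoffs 3, 1, 2 → best response Moderate.
Incumbent against Passive: payoffs 7, 20, 5 → best response Passive.
Incumbent against Accommodate: payoffs 16, 14, 20 → best response Accommodate.
Entrant against Moderate: payoffs 6, 15, 11, 8 → best response Moderate.
Entrant against Passive: payoffs 13, 1, 19, 3 → best response Passive.
Entrant against Accommodate: payoffs 17, 14, 6, 12 → best response Aggressive.
Mutual best responses: (Moderate, Moderate); (Passive, Passive); (Accommodate, Aggressive).

Pure-strategy Nash equilibria: (Moderate, Moderate); (Passive, Passive); (Accommodate, Aggressive)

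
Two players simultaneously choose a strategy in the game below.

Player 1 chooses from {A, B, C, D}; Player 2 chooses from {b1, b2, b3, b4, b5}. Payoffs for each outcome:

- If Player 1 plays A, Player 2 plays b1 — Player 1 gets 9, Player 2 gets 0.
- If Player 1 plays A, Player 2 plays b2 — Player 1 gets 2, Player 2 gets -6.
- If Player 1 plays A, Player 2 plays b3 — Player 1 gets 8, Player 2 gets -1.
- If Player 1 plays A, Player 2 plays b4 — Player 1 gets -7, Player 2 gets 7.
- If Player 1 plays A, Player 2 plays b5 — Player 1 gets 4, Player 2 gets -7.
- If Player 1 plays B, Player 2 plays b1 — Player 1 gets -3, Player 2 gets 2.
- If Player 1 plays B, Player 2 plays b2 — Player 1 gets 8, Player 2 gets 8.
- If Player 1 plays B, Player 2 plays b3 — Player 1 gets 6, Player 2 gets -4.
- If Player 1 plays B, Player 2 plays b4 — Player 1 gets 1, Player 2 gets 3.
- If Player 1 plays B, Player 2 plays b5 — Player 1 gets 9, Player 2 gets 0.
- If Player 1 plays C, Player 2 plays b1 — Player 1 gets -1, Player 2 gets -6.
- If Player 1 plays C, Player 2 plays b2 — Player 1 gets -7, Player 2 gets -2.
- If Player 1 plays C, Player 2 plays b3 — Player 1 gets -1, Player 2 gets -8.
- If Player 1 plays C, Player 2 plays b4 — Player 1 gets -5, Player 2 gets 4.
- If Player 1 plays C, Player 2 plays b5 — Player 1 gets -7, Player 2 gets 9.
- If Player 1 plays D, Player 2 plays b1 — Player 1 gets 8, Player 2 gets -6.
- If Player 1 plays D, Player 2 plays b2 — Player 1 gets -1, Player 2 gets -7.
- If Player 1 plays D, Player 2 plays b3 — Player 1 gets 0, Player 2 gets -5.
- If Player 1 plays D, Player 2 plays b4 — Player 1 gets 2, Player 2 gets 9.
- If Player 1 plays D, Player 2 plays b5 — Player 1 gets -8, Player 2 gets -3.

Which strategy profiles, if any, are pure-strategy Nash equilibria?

Pure-strategy Nash equilibria: (B, b2), (D, b4)

(A, b1): Player 2 can switch to b4 (0 → 7). Not NE.
(A, b2): Player 1 can switch to B (2 → 8). Not NE.
(A, b3): Player 2 can switch to b1 (-1 → 0). Not NE.
(A, b4): Player 1 can switch to B (-7 → 1). Not NE.
(A, b5): Player 1 can switch to B (4 → 9). Not NE.
(B, b1): Player 1 can switch to A (-3 → 9). Not NE.
(B, b2): Player 1 gets 8, best alternative 2; Player 2 gets 8, best alternative 3. No profitable deviation — NE.
(D, b4): Player 1 gets 2, best alternative 1; Player 2 gets 9, best alternative -3. No profitable deviation — NE.
(The remaining 12 profiles each have a profitable deviation by the same check.)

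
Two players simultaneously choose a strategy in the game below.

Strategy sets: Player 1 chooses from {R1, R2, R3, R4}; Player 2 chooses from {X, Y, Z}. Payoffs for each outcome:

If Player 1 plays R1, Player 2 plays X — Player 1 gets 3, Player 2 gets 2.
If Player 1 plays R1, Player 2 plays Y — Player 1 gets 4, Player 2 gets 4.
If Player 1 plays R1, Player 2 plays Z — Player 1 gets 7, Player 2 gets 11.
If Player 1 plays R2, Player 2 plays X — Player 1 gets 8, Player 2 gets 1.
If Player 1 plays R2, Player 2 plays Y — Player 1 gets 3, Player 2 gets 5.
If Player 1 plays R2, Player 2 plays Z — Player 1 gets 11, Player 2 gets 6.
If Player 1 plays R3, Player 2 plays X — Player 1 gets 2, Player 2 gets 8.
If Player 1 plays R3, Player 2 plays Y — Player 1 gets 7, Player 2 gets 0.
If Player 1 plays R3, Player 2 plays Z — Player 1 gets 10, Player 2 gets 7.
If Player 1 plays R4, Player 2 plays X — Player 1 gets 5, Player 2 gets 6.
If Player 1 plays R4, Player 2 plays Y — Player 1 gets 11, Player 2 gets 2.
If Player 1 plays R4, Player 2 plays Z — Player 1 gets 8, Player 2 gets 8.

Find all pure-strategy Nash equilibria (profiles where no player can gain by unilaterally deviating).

(R1, X): Player 1 can switch to R2 (3 → 8). Not NE.
(R1, Y): Player 1 can switch to R3 (4 → 7). Not NE.
(R1, Z): Player 1 can switch to R2 (7 → 11). Not NE.
(R2, X): Player 2 can switch to Y (1 → 5). Not NE.
(R2, Y): Player 1 can switch to R1 (3 → 4). Not NE.
(R2, Z): Player 1 gets 11, best alternative 10; Player 2 gets 6, best alternative 5. No profitable deviation — NE.
(R3, X): Player 1 can switch to R1 (2 → 3). Not NE.
(R3, Y): Player 1 can switch to R4 (7 → 11). Not NE.
(R3, Z): Player 1 can switch to R2 (10 → 11). Not NE.
(R4, X): Player 1 can switch to R2 (5 → 8). Not NE.
(R4, Y): Player 2 can switch to X (2 → 6). Not NE.
(The remaining 1 profile has a profitable deviation by the same check.)

(R2, Z)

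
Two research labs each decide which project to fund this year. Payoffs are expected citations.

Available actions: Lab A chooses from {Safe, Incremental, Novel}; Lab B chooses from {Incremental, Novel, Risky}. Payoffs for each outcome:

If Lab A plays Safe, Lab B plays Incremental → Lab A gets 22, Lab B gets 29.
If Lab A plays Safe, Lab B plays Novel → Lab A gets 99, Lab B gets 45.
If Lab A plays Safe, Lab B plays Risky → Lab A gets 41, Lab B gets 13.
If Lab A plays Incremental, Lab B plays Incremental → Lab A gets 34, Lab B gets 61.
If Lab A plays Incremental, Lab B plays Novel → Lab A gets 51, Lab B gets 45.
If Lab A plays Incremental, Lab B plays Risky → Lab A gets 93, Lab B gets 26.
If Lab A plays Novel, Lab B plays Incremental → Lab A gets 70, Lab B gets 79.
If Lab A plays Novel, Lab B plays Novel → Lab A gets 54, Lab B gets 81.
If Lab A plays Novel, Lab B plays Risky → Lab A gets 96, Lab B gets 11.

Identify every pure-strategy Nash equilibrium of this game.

(Safe, Novel)

Lab A against Incremental: payoffs 22, 34, 70 → best response Novel.
Lab A against Novel: payoffs 99, 51, 54 → best response Safe.
Lab A against Risky: payoffs 41, 93, 96 → best response Novel.
Lab B against Safe: payoffs 29, 45, 13 → best response Novel.
Lab B against Incremental: payoffs 61, 45, 26 → best response Incremental.
Lab B against Novel: payoffs 79, 81, 11 → best response Novel.
Mutual best responses: (Safe, Novel).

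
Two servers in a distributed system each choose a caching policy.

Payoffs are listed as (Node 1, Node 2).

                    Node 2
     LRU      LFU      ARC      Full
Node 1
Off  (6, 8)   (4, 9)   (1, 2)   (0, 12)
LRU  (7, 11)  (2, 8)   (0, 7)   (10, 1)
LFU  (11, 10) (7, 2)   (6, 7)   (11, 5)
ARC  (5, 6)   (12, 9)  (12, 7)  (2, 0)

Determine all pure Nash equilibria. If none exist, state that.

For each player, find the best response to each opponent profile; mutual best responses are the pure NE.
Node 1 against LRU: payoffs 6, 7, 11, 5 → best response LFU.
Node 1 against LFU: payoffs 4, 2, 7, 12 → best response ARC.
Node 1 against ARC: payoffs 1, 0, 6, 12 → best response ARC.
Node 1 against Full: payoffs 0, 10, 11, 2 → best response LFU.
Node 2 against Off: payoffs 8, 9, 2, 12 → best response Full.
Node 2 against LRU: payoffs 11, 8, 7, 1 → best response LRU.
Node 2 against LFU: payoffs 10, 2, 7, 5 → best response LRU.
Node 2 against ARC: payoffs 6, 9, 7, 0 → best response LFU.
Mutual best responses: (LFU, LRU); (ARC, LFU).

(LFU, LRU); (ARC, LFU)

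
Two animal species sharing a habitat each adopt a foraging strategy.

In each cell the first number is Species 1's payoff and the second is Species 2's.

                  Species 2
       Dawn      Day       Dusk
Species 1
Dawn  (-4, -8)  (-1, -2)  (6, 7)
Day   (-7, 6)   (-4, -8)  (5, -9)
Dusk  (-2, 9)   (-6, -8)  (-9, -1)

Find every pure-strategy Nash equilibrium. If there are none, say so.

Species 1 against Dawn: payoffs -4, -7, -2 → best response Dusk.
Species 1 against Day: payoffs -1, -4, -6 → best response Dawn.
Species 1 against Dusk: payoffs 6, 5, -9 → best response Dawn.
Species 2 against Dawn: payoffs -8, -2, 7 → best response Dusk.
Species 2 against Day: payoffs 6, -8, -9 → best response Dawn.
Species 2 against Dusk: payoffs 9, -8, -1 → best response Dawn.
Mutual best responses: (Dawn, Dusk); (Dusk, Dawn).

The pure Nash equilibria are (Dawn, Dusk), (Dusk, Dawn).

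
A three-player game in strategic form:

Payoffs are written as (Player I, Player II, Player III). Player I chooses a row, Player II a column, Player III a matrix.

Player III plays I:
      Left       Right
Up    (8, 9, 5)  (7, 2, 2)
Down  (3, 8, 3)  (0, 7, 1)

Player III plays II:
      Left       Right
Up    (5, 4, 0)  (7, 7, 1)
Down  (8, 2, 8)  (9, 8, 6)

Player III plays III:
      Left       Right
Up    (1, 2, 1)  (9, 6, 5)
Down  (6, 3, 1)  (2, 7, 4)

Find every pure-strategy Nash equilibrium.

Mark each player's best response to every combination of opponents' strategies; a profile where every player is best-responding is a pure Nash equilibrium.
Player I against (Left, I): payoffs 8, 3 → best response Up.
Player I against (Left, II): payoffs 5, 8 → best response Down.
Player I against (Left, III): payoffs 1, 6 → best response Down.
Player I against (Right, I): payoffs 7, 0 → best response Up.
Player I against (Right, II): payoffs 7, 9 → best response Down.
Player I against (Right, III): payoffs 9, 2 → best response Up.
Player II against (Up, I): payoffs 9, 2 → best response Left.
Player II against (Up, II): payoffs 4, 7 → best response Right.
Player II against (Up, III): payoffs 2, 6 → best response Right.
Player II against (Down, I): payoffs 8, 7 → best response Left.
Player II against (Down, II): payoffs 2, 8 → best response Right.
Player II against (Down, III): payoffs 3, 7 → best response Right.
Player III against (Up, Left): payoffs 5, 0, 1 → best response I.
Player III against (Up, Right): payoffs 2, 1, 5 → best response III.
Player III against (Down, Left): payoffs 3, 8, 1 → best response II.
Player III against (Down, Right): payoffs 1, 6, 4 → best response II.
Mutual best responses: (Up, Left, I); (Up, Right, III); (Down, Right, II).

Pure-strategy Nash equilibria: (Up, Left, I); (Up, Right, III); (Down, Right, II)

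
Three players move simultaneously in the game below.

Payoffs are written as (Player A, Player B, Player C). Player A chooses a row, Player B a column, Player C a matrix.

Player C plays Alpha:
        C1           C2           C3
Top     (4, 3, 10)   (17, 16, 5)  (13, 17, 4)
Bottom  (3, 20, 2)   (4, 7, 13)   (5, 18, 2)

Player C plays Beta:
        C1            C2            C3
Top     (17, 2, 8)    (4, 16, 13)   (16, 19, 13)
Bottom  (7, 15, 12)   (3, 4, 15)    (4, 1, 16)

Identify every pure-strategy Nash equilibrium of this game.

Pure NE: (Top, C3, Beta)

For each player, find the best response to each opponent profile; mutual best responses are the pure NE.
Player A against (C1, Alpha): payoffs 4, 3 → best response Top.
Player A against (C1, Beta): payoffs 17, 7 → best response Top.
Player A against (C2, Alpha): payoffs 17, 4 → best response Top.
Player A against (C2, Beta): payoffs 4, 3 → best response Top.
Player A against (C3, Alpha): payoffs 13, 5 → best response Top.
Player A against (C3, Beta): payoffs 16, 4 → best response Top.
Player B against (Top, Alpha): payoffs 3, 16, 17 → best response C3.
Player B against (Top, Beta): payoffs 2, 16, 19 → best response C3.
Player B against (Bottom, Alpha): payoffs 20, 7, 18 → best response C1.
Player B against (Bottom, Beta): payoffs 15, 4, 1 → best response C1.
Player C against (Top, C1): payoffs 10, 8 → best response Alpha.
Player C against (Top, C2): payoffs 5, 13 → best response Beta.
Player C against (Top, C3): payoffs 4, 13 → best response Beta.
Player C against (Bottom, C1): payoffs 2, 12 → best response Beta.
Player C against (Bottom, C2): payoffs 13, 15 → best response Beta.
Player C against (Bottom, C3): payoffs 2, 16 → best response Beta.
Mutual best responses: (Top, C3, Beta).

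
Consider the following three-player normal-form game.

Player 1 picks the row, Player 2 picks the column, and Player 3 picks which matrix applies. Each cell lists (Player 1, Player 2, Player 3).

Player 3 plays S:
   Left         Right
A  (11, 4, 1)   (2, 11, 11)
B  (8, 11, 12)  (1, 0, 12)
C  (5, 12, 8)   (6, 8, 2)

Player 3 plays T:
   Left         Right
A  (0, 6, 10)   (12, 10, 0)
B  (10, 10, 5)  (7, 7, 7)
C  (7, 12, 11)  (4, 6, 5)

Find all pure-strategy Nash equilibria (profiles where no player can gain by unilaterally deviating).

Player 1 against (Left, S): payoffs 11, 8, 5 → best response A.
Player 1 against (Left, T): payoffs 0, 10, 7 → best response B.
Player 1 against (Right, S): payoffs 2, 1, 6 → best response C.
Player 1 against (Right, T): payoffs 12, 7, 4 → best response A.
Player 2 against (A, S): payoffs 4, 11 → best response Right.
Player 2 against (A, T): payoffs 6, 10 → best response Right.
Player 2 against (B, S): payoffs 11, 0 → best response Left.
Player 2 against (B, T): payoffs 10, 7 → best response Left.
Player 2 against (C, S): payoffs 12, 8 → best response Left.
Player 2 against (C, T): payoffs 12, 6 → best response Left.
Player 3 against (A, Left): payoffs 1, 10 → best response T.
Player 3 against (A, Right): payoffs 11, 0 → best response S.
Player 3 against (B, Left): payoffs 12, 5 → best response S.
Player 3 against (B, Right): payoffs 12, 7 → best response S.
Player 3 against (C, Left): payoffs 8, 11 → best response T.
Player 3 against (C, Right): payoffs 2, 5 → best response T.
No profile is a mutual best response for all players.

No pure-strategy Nash equilibrium.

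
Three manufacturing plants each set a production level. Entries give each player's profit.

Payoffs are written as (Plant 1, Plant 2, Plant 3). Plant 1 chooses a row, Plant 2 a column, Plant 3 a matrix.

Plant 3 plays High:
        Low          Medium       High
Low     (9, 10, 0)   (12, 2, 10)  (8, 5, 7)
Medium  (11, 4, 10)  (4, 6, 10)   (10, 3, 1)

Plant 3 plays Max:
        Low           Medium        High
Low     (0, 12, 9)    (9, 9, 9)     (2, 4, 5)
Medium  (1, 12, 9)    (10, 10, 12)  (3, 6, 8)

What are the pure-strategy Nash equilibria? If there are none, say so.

Plant 1 against (Low, High): payoffs 9, 11 → best response Medium.
Plant 1 against (Low, Max): payoffs 0, 1 → best response Medium.
Plant 1 against (Medium, High): payoffs 12, 4 → best response Low.
Plant 1 against (Medium, Max): payoffs 9, 10 → best response Medium.
Plant 1 against (High, High): payoffs 8, 10 → best response Medium.
Plant 1 against (High, Max): payoffs 2, 3 → best response Medium.
Plant 2 against (Low, High): payoffs 10, 2, 5 → best response Low.
Plant 2 against (Low, Max): payoffs 12, 9, 4 → best response Low.
Plant 2 against (Medium, High): payoffs 4, 6, 3 → best response Medium.
Plant 2 against (Medium, Max): payoffs 12, 10, 6 → best response Low.
Plant 3 against (Low, Low): payoffs 0, 9 → best response Max.
Plant 3 against (Low, Medium): payoffs 10, 9 → best response High.
Plant 3 against (Low, High): payoffs 7, 5 → best response High.
Plant 3 against (Medium, Low): payoffs 10, 9 → best response High.
Plant 3 against (Medium, Medium): payoffs 10, 12 → best response Max.
Plant 3 against (Medium, High): payoffs 1, 8 → best response Max.
No profile is a mutual best response for all players.

No pure-strategy Nash equilibrium.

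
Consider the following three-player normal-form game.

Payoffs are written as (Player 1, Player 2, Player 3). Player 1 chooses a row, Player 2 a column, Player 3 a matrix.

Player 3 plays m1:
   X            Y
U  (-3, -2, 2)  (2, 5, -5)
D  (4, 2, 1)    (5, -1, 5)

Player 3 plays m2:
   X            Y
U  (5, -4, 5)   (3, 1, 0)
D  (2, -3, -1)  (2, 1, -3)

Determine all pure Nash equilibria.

(U, Y, m2) and (D, X, m1)

(U, X, m1): Player 1 can switch to D (-3 → 4). Not NE.
(U, X, m2): Player 2 can switch to Y (-4 → 1). Not NE.
(U, Y, m1): Player 1 can switch to D (2 → 5). Not NE.
(U, Y, m2): Player 1 gets 3, best alternative 2; Player 2 gets 1, best alternative -4; Player 3 gets 0, best alternative -5. No profitable deviation — NE.
(D, X, m1): Player 1 gets 4, best alternative -3; Player 2 gets 2, best alternative -1; Player 3 gets 1, best alternative -1. No profitable deviation — NE.
(D, X, m2): Player 1 can switch to U (2 → 5). Not NE.
(D, Y, m1): Player 2 can switch to X (-1 → 2). Not NE.
(D, Y, m2): Player 1 can switch to U (2 → 3). Not NE.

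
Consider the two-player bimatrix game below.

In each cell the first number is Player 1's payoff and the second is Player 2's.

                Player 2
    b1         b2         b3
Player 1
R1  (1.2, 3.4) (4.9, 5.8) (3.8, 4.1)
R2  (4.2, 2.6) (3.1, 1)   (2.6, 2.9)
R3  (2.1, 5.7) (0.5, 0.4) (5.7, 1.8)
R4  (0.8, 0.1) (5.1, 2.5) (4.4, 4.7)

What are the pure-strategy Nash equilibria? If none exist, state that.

There is no pure-strategy Nash equilibrium.

Player 1 against b1: payoffs 1.2, 4.2, 2.1, 0.8 → best response R2.
Player 1 against b2: payoffs 4.9, 3.1, 0.5, 5.1 → best response R4.
Player 1 against b3: payoffs 3.8, 2.6, 5.7, 4.4 → best response R3.
Player 2 against R1: payoffs 3.4, 5.8, 4.1 → best response b2.
Player 2 against R2: payoffs 2.6, 1, 2.9 → best response b3.
Player 2 against R3: payoffs 5.7, 0.4, 1.8 → best response b1.
Player 2 against R4: payoffs 0.1, 2.5, 4.7 → best response b3.
No profile is a mutual best response for all players.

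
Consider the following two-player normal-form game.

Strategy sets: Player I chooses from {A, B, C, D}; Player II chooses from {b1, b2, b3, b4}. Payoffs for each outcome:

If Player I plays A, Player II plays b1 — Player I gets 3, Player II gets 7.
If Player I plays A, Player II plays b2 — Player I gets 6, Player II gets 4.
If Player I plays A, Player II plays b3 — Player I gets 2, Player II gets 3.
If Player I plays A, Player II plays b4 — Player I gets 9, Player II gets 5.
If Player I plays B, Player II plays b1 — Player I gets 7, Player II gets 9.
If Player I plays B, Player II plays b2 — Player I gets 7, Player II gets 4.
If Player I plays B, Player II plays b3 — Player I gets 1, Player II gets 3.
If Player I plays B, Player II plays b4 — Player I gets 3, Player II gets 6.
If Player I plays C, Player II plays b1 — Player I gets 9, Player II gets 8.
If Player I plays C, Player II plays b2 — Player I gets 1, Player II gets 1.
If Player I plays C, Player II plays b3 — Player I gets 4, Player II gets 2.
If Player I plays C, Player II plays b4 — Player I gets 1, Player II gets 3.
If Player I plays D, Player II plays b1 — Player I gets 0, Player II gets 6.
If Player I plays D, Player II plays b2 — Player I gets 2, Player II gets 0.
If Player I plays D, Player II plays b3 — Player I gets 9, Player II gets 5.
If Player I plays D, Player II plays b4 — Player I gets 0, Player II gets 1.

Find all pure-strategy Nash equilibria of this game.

Player I against b1: payoffs 3, 7, 9, 0 → best response C.
Player I against b2: payoffs 6, 7, 1, 2 → best response B.
Player I against b3: payoffs 2, 1, 4, 9 → best response D.
Player I against b4: payoffs 9, 3, 1, 0 → best response A.
Player II against A: payoffs 7, 4, 3, 5 → best response b1.
Player II against B: payoffs 9, 4, 3, 6 → best response b1.
Player II against C: payoffs 8, 1, 2, 3 → best response b1.
Player II against D: payoffs 6, 0, 5, 1 → best response b1.
Mutual best responses: (C, b1).

The unique pure-strategy Nash equilibrium is (C, b1).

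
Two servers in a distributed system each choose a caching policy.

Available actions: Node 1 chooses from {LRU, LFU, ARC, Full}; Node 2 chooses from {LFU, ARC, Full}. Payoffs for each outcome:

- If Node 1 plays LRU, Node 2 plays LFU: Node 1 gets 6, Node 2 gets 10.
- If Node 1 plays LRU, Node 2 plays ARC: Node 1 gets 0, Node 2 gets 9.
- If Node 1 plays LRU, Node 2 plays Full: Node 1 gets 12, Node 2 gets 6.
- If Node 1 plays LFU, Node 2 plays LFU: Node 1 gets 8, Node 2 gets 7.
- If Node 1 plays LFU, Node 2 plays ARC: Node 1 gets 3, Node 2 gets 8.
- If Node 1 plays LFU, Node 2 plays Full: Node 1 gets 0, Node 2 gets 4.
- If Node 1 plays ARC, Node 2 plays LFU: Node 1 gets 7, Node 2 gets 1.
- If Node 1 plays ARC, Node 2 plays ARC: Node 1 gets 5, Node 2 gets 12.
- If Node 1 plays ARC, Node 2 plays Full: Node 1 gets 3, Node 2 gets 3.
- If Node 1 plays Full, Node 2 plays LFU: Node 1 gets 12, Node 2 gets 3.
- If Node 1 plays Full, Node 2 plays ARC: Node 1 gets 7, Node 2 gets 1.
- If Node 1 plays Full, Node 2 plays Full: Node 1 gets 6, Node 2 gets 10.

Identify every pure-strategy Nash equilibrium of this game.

none

Check each profile: it is a Nash equilibrium iff no player can strictly gain by switching unilaterally.
(LRU, LFU): Node 1 can switch to LFU (6 → 8). Not NE.
(LRU, ARC): Node 1 can switch to LFU (0 → 3). Not NE.
(LRU, Full): Node 2 can switch to LFU (6 → 10). Not NE.
(LFU, LFU): Node 1 can switch to Full (8 → 12). Not NE.
(LFU, ARC): Node 1 can switch to ARC (3 → 5). Not NE.
(LFU, Full): Node 1 can switch to LRU (0 → 12). Not NE.
(The remaining 6 profiles each have a profitable deviation by the same check.)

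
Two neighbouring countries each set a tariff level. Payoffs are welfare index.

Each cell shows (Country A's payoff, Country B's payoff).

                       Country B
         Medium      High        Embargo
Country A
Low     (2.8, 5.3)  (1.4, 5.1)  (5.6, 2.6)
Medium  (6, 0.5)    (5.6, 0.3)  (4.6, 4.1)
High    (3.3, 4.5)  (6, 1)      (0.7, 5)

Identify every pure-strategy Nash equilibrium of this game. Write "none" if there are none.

This game has no pure Nash equilibrium.

Country A against Medium: payoffs 2.8, 6, 3.3 → best response Medium.
Country A against High: payoffs 1.4, 5.6, 6 → best response High.
Country A against Embargo: payoffs 5.6, 4.6, 0.7 → best response Low.
Country B against Low: payoffs 5.3, 5.1, 2.6 → best response Medium.
Country B against Medium: payoffs 0.5, 0.3, 4.1 → best response Embargo.
Country B against High: payoffs 4.5, 1, 5 → best response Embargo.
No profile is a mutual best response for all players.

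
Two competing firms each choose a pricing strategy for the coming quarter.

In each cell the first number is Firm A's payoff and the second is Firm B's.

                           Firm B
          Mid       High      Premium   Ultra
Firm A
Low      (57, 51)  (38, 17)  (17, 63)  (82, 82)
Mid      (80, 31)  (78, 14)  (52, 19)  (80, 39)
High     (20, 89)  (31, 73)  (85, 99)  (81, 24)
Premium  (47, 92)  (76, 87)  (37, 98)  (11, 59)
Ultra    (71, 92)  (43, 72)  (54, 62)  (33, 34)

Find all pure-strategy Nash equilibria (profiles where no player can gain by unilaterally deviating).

The pure Nash equilibria are (Low, Ultra), (High, Premium).

Firm A against Mid: payoffs 57, 80, 20, 47, 71 → best response Mid.
Firm A against High: payoffs 38, 78, 31, 76, 43 → best response Mid.
Firm A against Premium: payoffs 17, 52, 85, 37, 54 → best response High.
Firm A against Ultra: payoffs 82, 80, 81, 11, 33 → best response Low.
Firm B against Low: payoffs 51, 17, 63, 82 → best response Ultra.
Firm B against Mid: payoffs 31, 14, 19, 39 → best response Ultra.
Firm B against High: payoffs 89, 73, 99, 24 → best response Premium.
Firm B against Premium: payoffs 92, 87, 98, 59 → best response Premium.
Firm B against Ultra: payoffs 92, 72, 62, 34 → best response Mid.
Mutual best responses: (Low, Ultra); (High, Premium).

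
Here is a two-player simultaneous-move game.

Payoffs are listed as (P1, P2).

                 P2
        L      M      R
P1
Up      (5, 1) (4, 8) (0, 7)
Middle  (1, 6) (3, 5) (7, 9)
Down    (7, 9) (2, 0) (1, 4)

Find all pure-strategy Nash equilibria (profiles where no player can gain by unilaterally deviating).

Pure-strategy Nash equilibria: (Up, M), (Middle, R), (Down, L)

(Up, L): P1 can switch to Down (5 → 7). Not NE.
(Up, M): P1 gets 4, best alternative 3; P2 gets 8, best alternative 7. No profitable deviation — NE.
(Up, R): P1 can switch to Middle (0 → 7). Not NE.
(Middle, L): P1 can switch to Up (1 → 5). Not NE.
(Middle, M): P1 can switch to Up (3 → 4). Not NE.
(Middle, R): P1 gets 7, best alternative 1; P2 gets 9, best alternative 6. No profitable deviation — NE.
(Down, L): P1 gets 7, best alternative 5; P2 gets 9, best alternative 4. No profitable deviation — NE.
(Down, M): P1 can switch to Up (2 → 4). Not NE.
(Down, R): P1 can switch to Middle (1 → 7). Not NE.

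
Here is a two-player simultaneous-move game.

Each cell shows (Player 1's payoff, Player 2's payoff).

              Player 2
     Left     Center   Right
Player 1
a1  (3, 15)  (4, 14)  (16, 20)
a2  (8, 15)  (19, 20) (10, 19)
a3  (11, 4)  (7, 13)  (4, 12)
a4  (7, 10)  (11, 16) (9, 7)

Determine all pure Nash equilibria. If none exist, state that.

The pure Nash equilibria are (a1, Right), (a2, Center).

(a1, Left): Player 1 can switch to a2 (3 → 8). Not NE.
(a1, Center): Player 1 can switch to a2 (4 → 19). Not NE.
(a1, Right): Player 1 gets 16, best alternative 10; Player 2 gets 20, best alternative 15. No profitable deviation — NE.
(a2, Left): Player 1 can switch to a3 (8 → 11). Not NE.
(a2, Center): Player 1 gets 19, best alternative 11; Player 2 gets 20, best alternative 19. No profitable deviation — NE.
(a2, Right): Player 1 can switch to a1 (10 → 16). Not NE.
(a3, Left): Player 2 can switch to Center (4 → 13). Not NE.
(a3, Center): Player 1 can switch to a2 (7 → 19). Not NE.
(a3, Right): Player 1 can switch to a1 (4 → 16). Not NE.
(a4, Left): Player 1 can switch to a2 (7 → 8). Not NE.
(a4, Center): Player 1 can switch to a2 (11 → 19). Not NE.
(a4, Right): Player 1 can switch to a1 (9 → 16). Not NE.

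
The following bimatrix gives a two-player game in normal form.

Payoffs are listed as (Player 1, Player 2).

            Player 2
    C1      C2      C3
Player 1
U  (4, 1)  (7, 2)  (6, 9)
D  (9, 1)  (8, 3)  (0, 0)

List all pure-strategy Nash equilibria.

For each player, find the best response to each opponent profile; mutual best responses are the pure NE.
Player 1 against C1: payoffs 4, 9 → best response D.
Player 1 against C2: payoffs 7, 8 → best response D.
Player 1 against C3: payoffs 6, 0 → best response U.
Player 2 against U: payoffs 1, 2, 9 → best response C3.
Player 2 against D: payoffs 1, 3, 0 → best response C2.
Mutual best responses: (U, C3); (D, C2).

The pure Nash equilibria are (U, C3), (D, C2).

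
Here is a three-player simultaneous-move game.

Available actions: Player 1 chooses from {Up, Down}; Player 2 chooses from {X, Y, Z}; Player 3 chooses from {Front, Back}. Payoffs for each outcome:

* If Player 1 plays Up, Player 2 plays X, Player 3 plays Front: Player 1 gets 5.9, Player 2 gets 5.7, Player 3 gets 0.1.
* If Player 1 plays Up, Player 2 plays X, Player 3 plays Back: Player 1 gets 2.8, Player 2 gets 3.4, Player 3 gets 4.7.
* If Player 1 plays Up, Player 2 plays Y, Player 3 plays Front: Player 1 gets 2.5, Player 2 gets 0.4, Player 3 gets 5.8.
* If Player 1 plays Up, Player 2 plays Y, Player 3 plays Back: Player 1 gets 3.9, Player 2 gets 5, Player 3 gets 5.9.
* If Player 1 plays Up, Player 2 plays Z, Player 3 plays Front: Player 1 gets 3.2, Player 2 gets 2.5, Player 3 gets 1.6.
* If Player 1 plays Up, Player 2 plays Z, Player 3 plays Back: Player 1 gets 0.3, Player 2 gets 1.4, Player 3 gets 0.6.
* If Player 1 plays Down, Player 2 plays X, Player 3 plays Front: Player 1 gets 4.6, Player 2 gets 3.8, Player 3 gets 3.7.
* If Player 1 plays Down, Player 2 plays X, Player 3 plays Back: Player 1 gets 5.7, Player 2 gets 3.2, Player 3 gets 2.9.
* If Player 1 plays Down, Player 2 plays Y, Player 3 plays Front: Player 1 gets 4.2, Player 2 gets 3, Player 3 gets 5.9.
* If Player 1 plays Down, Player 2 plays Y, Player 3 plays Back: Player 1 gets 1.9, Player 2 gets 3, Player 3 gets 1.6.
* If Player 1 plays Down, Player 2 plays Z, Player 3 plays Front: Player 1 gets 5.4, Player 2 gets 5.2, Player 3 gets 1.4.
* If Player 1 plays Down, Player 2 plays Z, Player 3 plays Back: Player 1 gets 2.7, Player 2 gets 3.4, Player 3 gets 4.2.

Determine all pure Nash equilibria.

(Up, Y, Back), (Down, Z, Back)

(Up, X, Front): Player 3 can switch to Back (0.1 → 4.7). Not NE.
(Up, X, Back): Player 1 can switch to Down (2.8 → 5.7). Not NE.
(Up, Y, Front): Player 1 can switch to Down (2.5 → 4.2). Not NE.
(Up, Y, Back): Player 1 gets 3.9, best alternative 1.9; Player 2 gets 5, best alternative 3.4; Player 3 gets 5.9, best alternative 5.8. No profitable deviation — NE.
(Up, Z, Front): Player 1 can switch to Down (3.2 → 5.4). Not NE.
(Up, Z, Back): Player 1 can switch to Down (0.3 → 2.7). Not NE.
(Down, X, Front): Player 1 can switch to Up (4.6 → 5.9). Not NE.
(Down, X, Back): Player 2 can switch to Z (3.2 → 3.4). Not NE.
(Down, Y, Front): Player 2 can switch to X (3 → 3.8). Not NE.
(Down, Y, Back): Player 1 can switch to Up (1.9 → 3.9). Not NE.
(Down, Z, Front): Player 3 can switch to Back (1.4 → 4.2). Not NE.
(Down, Z, Back): Player 1 gets 2.7, best alternative 0.3; Player 2 gets 3.4, best alternative 3.2; Player 3 gets 4.2, best alternative 1.4. No profitable deviation — NE.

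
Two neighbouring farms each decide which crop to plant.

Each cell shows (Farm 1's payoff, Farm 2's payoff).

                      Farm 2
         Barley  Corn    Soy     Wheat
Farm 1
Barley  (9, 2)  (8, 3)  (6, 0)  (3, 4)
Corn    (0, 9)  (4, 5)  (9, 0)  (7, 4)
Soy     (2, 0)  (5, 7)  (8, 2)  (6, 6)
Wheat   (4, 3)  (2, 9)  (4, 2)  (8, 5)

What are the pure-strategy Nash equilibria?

No pure-strategy Nash equilibrium.

(Barley, Barley): Farm 2 can switch to Corn (2 → 3). Not NE.
(Barley, Corn): Farm 2 can switch to Wheat (3 → 4). Not NE.
(Barley, Soy): Farm 1 can switch to Corn (6 → 9). Not NE.
(Barley, Wheat): Farm 1 can switch to Corn (3 → 7). Not NE.
(Corn, Barley): Farm 1 can switch to Barley (0 → 9). Not NE.
(Corn, Corn): Farm 1 can switch to Barley (4 → 8). Not NE.
(The remaining 10 profiles each have a profitable deviation by the same check.)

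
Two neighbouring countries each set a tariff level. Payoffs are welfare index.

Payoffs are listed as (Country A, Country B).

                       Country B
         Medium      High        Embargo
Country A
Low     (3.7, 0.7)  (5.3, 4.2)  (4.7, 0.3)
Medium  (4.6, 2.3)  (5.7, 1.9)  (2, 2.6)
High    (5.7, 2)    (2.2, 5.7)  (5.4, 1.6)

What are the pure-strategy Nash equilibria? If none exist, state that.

Check each profile: it is a Nash equilibrium iff no player can strictly gain by switching unilaterally.
(Low, Medium): Country A can switch to Medium (3.7 → 4.6). Not NE.
(Low, High): Country A can switch to Medium (5.3 → 5.7). Not NE.
(Low, Embargo): Country A can switch to High (4.7 → 5.4). Not NE.
(Medium, Medium): Country A can switch to High (4.6 → 5.7). Not NE.
(Medium, High): Country B can switch to Medium (1.9 → 2.3). Not NE.
(Medium, Embargo): Country A can switch to Low (2 → 4.7). Not NE.
(High, Medium): Country B can switch to High (2 → 5.7). Not NE.
(High, High): Country A can switch to Low (2.2 → 5.3). Not NE.
(High, Embargo): Country B can switch to Medium (1.6 → 2). Not NE.

No pure-strategy Nash equilibrium.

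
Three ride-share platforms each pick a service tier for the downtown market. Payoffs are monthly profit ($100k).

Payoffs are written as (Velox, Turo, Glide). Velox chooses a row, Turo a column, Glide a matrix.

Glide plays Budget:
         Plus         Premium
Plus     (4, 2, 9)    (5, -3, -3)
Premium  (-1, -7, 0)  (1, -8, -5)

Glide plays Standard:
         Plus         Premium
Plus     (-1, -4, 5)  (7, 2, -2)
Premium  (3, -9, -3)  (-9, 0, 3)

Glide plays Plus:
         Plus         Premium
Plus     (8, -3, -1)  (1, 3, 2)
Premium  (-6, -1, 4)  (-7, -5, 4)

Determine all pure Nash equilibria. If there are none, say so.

For each player, find the best response to each opponent profile; mutual best responses are the pure NE.
Velox against (Plus, Budget): payoffs 4, -1 → best response Plus.
Velox against (Plus, Standard): payoffs -1, 3 → best response Premium.
Velox against (Plus, Plus): payoffs 8, -6 → best response Plus.
Velox against (Premium, Budget): payoffs 5, 1 → best response Plus.
Velox against (Premium, Standard): payoffs 7, -9 → best response Plus.
Velox against (Premium, Plus): payoffs 1, -7 → best response Plus.
Turo against (Plus, Budget): payoffs 2, -3 → best response Plus.
Turo against (Plus, Standard): payoffs -4, 2 → best response Premium.
Turo against (Plus, Plus): payoffs -3, 3 → best response Premium.
Turo against (Premium, Budget): payoffs -7, -8 → best response Plus.
Turo against (Premium, Standard): payoffs -9, 0 → best response Premium.
Turo against (Premium, Plus): payoffs -1, -5 → best response Plus.
Glide against (Plus, Plus): payoffs 9, 5, -1 → best response Budget.
Glide against (Plus, Premium): payoffs -3, -2, 2 → best response Plus.
Glide against (Premium, Plus): payoffs 0, -3, 4 → best response Plus.
Glide against (Premium, Premium): payoffs -5, 3, 4 → best response Plus.
Mutual best responses: (Plus, Plus, Budget); (Plus, Premium, Plus).

Pure-strategy Nash equilibria: (Plus, Plus, Budget), (Plus, Premium, Plus)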